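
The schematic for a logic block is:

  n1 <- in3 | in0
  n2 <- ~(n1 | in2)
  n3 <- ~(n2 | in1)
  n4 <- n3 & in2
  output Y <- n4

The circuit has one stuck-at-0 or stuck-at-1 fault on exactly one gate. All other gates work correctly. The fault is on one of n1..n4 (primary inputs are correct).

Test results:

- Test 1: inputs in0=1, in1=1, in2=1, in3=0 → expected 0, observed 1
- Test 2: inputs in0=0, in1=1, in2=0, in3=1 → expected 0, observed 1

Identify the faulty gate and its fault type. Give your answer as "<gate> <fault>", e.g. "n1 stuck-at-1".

n4 stuck-at-1

Fault-free values for test 1 (in0=1, in1=1, in2=1, in3=0): n1=1, n2=0, n3=0, n4=0, giving Y=0. Observed 1.
Test 1: faults giving observed 1 are {n3 stuck-at-1, n4 stuck-at-1}.
Test 2 (in0=0, in1=1, in2=0, in3=1): fault-free n1=1, n2=0, n3=0, n4=0 → 0; observed 1. Eliminates n3 stuck-at-1.
Only n4 stuck-at-1 is consistent with every test.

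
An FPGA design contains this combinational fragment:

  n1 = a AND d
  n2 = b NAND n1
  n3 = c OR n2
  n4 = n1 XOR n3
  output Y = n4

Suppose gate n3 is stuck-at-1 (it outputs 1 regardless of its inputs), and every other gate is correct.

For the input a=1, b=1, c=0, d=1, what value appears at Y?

0

Propagate with n3 forced: n1=1, n2=0, n3=1 [stuck-at-1], n4=0.
So Y = 0. (Without the fault it would be 1.)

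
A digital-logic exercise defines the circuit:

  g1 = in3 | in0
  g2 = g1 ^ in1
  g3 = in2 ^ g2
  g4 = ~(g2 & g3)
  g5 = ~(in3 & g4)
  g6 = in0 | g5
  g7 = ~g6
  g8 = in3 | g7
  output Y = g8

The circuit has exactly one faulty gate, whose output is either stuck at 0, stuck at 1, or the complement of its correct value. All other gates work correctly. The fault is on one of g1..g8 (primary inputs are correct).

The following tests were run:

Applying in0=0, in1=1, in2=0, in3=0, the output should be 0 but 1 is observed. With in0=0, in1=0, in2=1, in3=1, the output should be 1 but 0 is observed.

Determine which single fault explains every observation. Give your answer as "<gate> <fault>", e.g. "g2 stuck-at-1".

Fault-free values for test 1 (in0=0, in1=1, in2=0, in3=0): g1=0, g2=1, g3=1, g4=0, g5=1, g6=1, g7=0, g8=0, giving Y=0. Observed 1.
Test 1: faults giving observed 1 are {g5 stuck-at-0, g5 inverted output, g6 stuck-at-0, g6 inverted output, g7 stuck-at-1, g7 inverted output, g8 stuck-at-1, g8 inverted output}.
Test 2 (in0=0, in1=0, in2=1, in3=1): fault-free g1=1, g2=1, g3=0, g4=1, g5=0, g6=0, g7=1, g8=1 → 1; observed 0. Eliminates g5 stuck-at-0, g5 inverted output, g6 stuck-at-0, g6 inverted output, g7 stuck-at-1, g7 inverted output, g8 stuck-at-1.
Only g8 inverted output is consistent with every test.

g8 inverted output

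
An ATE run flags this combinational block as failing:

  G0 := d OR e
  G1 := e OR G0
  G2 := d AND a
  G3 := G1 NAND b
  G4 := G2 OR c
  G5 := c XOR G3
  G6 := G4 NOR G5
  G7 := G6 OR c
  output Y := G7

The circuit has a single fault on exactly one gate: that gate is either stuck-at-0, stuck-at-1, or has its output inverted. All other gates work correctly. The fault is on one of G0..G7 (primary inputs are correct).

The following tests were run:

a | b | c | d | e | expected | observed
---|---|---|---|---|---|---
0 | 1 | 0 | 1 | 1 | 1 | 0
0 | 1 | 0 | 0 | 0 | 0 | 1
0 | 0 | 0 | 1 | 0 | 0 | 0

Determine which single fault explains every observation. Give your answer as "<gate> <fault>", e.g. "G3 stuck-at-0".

Fault-free values for test 1 (a=0, b=1, c=0, d=1, e=1): G0=1, G1=1, G2=0, G3=0, G4=0, G5=0, G6=1, G7=1, giving Y=1. Observed 0.
Test 1: faults giving observed 0 are {G1 stuck-at-0, G1 inverted output, G2 stuck-at-1, G2 inverted output, G3 stuck-at-1, G3 inverted output, G4 stuck-at-1, G4 inverted output, G5 stuck-at-1, G5 inverted output, G6 stuck-at-0, G6 inverted output, G7 stuck-at-0, G7 inverted output}.
Test 2 (a=0, b=1, c=0, d=0, e=0): fault-free G0=0, G1=0, G2=0, G3=1, G4=0, G5=1, G6=0, G7=0 → 0; observed 1. Eliminates G1 stuck-at-0, G2 stuck-at-1, G2 inverted output, G3 stuck-at-1, G4 stuck-at-1, G4 inverted output, G5 stuck-at-1, G6 stuck-at-0, G7 stuck-at-0.
Test 3 (a=0, b=0, c=0, d=1, e=0): fault-free G0=1, G1=1, G2=0, G3=1, G4=0, G5=1, G6=0, G7=0 → 0; observed 0. Eliminates G3 inverted output, G5 inverted output, G6 inverted output, G7 inverted output.
Only G1 inverted output is consistent with every test.

G1 inverted output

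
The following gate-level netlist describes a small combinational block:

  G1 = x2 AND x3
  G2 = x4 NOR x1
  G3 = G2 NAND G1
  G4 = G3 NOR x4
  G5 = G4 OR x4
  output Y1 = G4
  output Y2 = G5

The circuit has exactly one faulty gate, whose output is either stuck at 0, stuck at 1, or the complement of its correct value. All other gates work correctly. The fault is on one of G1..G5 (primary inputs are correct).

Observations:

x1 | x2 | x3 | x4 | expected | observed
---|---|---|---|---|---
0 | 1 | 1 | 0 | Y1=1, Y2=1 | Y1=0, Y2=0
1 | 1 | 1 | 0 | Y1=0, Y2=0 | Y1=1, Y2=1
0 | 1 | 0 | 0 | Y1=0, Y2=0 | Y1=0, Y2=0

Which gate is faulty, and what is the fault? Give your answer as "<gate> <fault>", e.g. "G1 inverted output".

Fault-free values for test 1 (x1=0, x2=1, x3=1, x4=0): G1=1, G2=1, G3=0, G4=1, G5=1, giving Y1=1, Y2=1. Observed Y1=0, Y2=0.
Test 1: faults giving observed Y1=0, Y2=0 are {G1 stuck-at-0, G1 inverted output, G2 stuck-at-0, G2 inverted output, G3 stuck-at-1, G3 inverted output, G4 stuck-at-0, G4 inverted output}.
Test 2 (x1=1, x2=1, x3=1, x4=0): fault-free G1=1, G2=0, G3=1, G4=0, G5=0 → Y1=0, Y2=0; observed Y1=1, Y2=1. Eliminates G1 stuck-at-0, G1 inverted output, G2 stuck-at-0, G3 stuck-at-1, G4 stuck-at-0.
Test 3 (x1=0, x2=1, x3=0, x4=0): fault-free G1=0, G2=1, G3=1, G4=0, G5=0 → Y1=0, Y2=0; observed Y1=0, Y2=0. Eliminates G3 inverted output, G4 inverted output.
Only G2 inverted output is consistent with every test.

G2 inverted output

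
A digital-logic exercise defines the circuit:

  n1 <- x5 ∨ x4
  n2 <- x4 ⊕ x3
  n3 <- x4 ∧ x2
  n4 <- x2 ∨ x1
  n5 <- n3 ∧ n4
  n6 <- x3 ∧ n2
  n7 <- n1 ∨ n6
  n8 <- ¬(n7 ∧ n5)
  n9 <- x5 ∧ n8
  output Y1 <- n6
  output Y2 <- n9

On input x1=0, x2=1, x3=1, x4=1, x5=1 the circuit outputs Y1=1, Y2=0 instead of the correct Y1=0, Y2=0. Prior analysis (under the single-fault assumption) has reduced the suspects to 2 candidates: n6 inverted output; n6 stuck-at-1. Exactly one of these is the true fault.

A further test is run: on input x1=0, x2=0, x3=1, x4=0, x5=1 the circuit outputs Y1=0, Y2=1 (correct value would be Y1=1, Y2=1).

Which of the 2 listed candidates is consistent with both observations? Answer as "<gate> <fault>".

n6 inverted output

Evaluate each candidate on input x1=0, x2=0, x3=1, x4=0, x5=1:
  n6 inverted output: n1=1, n2=1, n3=0, n4=0, n5=0, n6=0 [inverted output], n7=1, n8=1, n9=1 → Y1=0, Y2=1 — matches
  n6 stuck-at-1: n1=1, n2=1, n3=0, n4=0, n5=0, n6=1 [stuck-at-1], n7=1, n8=1, n9=1 → Y1=1, Y2=1 — eliminated
Only n6 inverted output reproduces the observed Y1=0, Y2=1.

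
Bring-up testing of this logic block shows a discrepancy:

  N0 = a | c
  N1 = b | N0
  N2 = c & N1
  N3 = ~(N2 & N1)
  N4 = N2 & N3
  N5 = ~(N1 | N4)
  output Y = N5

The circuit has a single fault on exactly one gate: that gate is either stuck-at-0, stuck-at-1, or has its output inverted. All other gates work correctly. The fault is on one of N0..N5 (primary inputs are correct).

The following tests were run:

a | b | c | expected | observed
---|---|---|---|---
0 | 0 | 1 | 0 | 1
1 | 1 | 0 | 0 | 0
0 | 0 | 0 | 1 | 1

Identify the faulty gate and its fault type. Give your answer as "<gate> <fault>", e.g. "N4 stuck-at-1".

N0 stuck-at-0

Fault-free values for test 1 (a=0, b=0, c=1): N0=1, N1=1, N2=1, N3=0, N4=0, N5=0, giving Y=0. Observed 1.
Test 1: faults giving observed 1 are {N0 stuck-at-0, N0 inverted output, N1 stuck-at-0, N1 inverted output, N5 stuck-at-1, N5 inverted output}.
Test 2 (a=1, b=1, c=0): fault-free N0=1, N1=1, N2=0, N3=1, N4=0, N5=0 → 0; observed 0. Eliminates N1 stuck-at-0, N1 inverted output, N5 stuck-at-1, N5 inverted output.
Test 3 (a=0, b=0, c=0): fault-free N0=0, N1=0, N2=0, N3=1, N4=0, N5=1 → 1; observed 1. Eliminates N0 inverted output.
Only N0 stuck-at-0 is consistent with every test.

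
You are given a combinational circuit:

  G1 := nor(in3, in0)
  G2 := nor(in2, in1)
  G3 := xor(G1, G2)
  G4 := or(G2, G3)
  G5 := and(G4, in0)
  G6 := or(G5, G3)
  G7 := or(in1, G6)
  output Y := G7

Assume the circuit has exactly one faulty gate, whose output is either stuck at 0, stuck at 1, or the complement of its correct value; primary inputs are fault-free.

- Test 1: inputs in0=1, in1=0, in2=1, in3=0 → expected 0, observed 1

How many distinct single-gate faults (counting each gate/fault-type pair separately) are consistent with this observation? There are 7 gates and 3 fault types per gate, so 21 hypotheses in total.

Fault-free: G1=0, G2=0, G3=0, G4=0, G5=0, G6=0, G7=0 → 0. Observed 1.
  G1: stuck-at-1, inverted output ✓; others ✗
  G2: stuck-at-1, inverted output ✓; others ✗
  G3: stuck-at-1, inverted output ✓; others ✗
  G4: stuck-at-1, inverted output ✓; others ✗
  G5: stuck-at-1, inverted output ✓; others ✗
  G6: stuck-at-1, inverted output ✓; others ✗
  G7: stuck-at-1, inverted output ✓; others ✗
Consistent faults: {G1 stuck-at-1, G1 inverted output, G2 stuck-at-1, G2 inverted output, G3 stuck-at-1, G3 inverted output, G4 stuck-at-1, G4 inverted output, G5 stuck-at-1, G5 inverted output, G6 stuck-at-1, G6 inverted output, G7 stuck-at-1, G7 inverted output} — 14 in all.

14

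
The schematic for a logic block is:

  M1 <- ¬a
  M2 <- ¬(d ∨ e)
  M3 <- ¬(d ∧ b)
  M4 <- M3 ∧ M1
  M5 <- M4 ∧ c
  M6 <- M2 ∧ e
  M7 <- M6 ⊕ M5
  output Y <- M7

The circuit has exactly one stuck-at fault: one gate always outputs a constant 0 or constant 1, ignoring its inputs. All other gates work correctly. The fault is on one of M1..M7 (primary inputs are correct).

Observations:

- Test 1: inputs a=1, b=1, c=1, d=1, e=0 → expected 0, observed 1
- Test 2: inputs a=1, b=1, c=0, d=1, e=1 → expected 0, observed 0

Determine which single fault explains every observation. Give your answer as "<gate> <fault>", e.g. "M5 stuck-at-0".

M4 stuck-at-1

Fault-free values for test 1 (a=1, b=1, c=1, d=1, e=0): M1=0, M2=0, M3=0, M4=0, M5=0, M6=0, M7=0, giving Y=0. Observed 1.
Test 1: faults giving observed 1 are {M4 stuck-at-1, M5 stuck-at-1, M6 stuck-at-1, M7 stuck-at-1}.
Test 2 (a=1, b=1, c=0, d=1, e=1): fault-free M1=0, M2=0, M3=0, M4=0, M5=0, M6=0, M7=0 → 0; observed 0. Eliminates M5 stuck-at-1, M6 stuck-at-1, M7 stuck-at-1.
Only M4 stuck-at-1 is consistent with every test.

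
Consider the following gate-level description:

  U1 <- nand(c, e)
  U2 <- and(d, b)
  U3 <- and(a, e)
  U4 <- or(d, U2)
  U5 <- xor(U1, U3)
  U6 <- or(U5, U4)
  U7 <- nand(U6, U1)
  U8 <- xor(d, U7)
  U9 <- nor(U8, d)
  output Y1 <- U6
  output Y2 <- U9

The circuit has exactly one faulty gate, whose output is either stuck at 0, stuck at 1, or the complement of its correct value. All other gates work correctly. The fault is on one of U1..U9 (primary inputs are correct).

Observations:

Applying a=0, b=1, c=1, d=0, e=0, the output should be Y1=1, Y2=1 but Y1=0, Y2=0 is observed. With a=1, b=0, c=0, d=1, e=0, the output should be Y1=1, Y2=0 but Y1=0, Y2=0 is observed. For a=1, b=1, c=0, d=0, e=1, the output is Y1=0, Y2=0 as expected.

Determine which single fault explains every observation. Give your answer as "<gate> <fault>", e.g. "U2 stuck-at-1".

Fault-free values for test 1 (a=0, b=1, c=1, d=0, e=0): U1=1, U2=0, U3=0, U4=0, U5=1, U6=1, U7=0, U8=0, U9=1, giving Y1=1, Y2=1. Observed Y1=0, Y2=0.
Test 1: faults giving observed Y1=0, Y2=0 are {U1 stuck-at-0, U1 inverted output, U3 stuck-at-1, U3 inverted output, U5 stuck-at-0, U5 inverted output, U6 stuck-at-0, U6 inverted output}.
Test 2 (a=1, b=0, c=0, d=1, e=0): fault-free U1=1, U2=0, U3=0, U4=1, U5=1, U6=1, U7=0, U8=1, U9=0 → Y1=1, Y2=0; observed Y1=0, Y2=0. Eliminates U1 stuck-at-0, U1 inverted output, U3 stuck-at-1, U3 inverted output, U5 stuck-at-0, U5 inverted output.
Test 3 (a=1, b=1, c=0, d=0, e=1): fault-free U1=1, U2=0, U3=1, U4=0, U5=0, U6=0, U7=1, U8=1, U9=0 → Y1=0, Y2=0; observed Y1=0, Y2=0. Eliminates U6 inverted output.
Only U6 stuck-at-0 is consistent with every test.

U6 stuck-at-0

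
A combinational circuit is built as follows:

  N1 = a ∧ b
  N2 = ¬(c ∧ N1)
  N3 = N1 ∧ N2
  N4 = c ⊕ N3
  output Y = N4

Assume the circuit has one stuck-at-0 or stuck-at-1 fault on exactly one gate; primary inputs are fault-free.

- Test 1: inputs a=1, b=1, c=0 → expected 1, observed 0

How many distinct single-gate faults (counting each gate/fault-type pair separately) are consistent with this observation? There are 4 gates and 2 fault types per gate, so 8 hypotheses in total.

4

Fault-free: N1=1, N2=1, N3=1, N4=1 → 1. Observed 0.
  N1 stuck-at-0: output 0 ✓
  N1 stuck-at-1: output 1 ✗
  N2 stuck-at-0: output 0 ✓
  N2 stuck-at-1: output 1 ✗
  N3 stuck-at-0: output 0 ✓
  N3 stuck-at-1: output 1 ✗
  N4 stuck-at-0: output 0 ✓
  N4 stuck-at-1: output 1 ✗
Consistent faults: {N1 stuck-at-0, N2 stuck-at-0, N3 stuck-at-0, N4 stuck-at-0} — 4 in all.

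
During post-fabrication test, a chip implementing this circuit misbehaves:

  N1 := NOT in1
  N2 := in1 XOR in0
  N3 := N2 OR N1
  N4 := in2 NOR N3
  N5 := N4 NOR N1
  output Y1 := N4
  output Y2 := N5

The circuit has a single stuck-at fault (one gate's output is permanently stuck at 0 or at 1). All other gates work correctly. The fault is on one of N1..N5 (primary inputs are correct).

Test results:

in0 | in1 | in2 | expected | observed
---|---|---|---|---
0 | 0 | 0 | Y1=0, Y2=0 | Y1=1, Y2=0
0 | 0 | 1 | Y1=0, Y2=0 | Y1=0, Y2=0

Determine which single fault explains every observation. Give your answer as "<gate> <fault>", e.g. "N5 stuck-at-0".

Fault-free values for test 1 (in0=0, in1=0, in2=0): N1=1, N2=0, N3=1, N4=0, N5=0, giving Y1=0, Y2=0. Observed Y1=1, Y2=0.
Test 1: faults giving observed Y1=1, Y2=0 are {N1 stuck-at-0, N3 stuck-at-0, N4 stuck-at-1}.
Test 2 (in0=0, in1=0, in2=1): fault-free N1=1, N2=0, N3=1, N4=0, N5=0 → Y1=0, Y2=0; observed Y1=0, Y2=0. Eliminates N1 stuck-at-0, N4 stuck-at-1.
Only N3 stuck-at-0 is consistent with every test.

N3 stuck-at-0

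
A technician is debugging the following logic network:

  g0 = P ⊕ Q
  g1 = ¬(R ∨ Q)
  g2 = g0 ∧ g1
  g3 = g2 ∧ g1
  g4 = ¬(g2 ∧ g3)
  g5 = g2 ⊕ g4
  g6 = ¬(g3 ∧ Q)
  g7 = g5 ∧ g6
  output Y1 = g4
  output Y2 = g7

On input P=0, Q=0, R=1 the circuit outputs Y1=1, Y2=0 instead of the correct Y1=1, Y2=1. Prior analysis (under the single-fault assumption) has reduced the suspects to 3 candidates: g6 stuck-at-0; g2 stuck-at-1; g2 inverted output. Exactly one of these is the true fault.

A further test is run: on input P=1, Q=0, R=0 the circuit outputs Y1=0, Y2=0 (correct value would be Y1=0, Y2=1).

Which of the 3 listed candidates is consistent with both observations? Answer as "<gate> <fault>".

Evaluate each candidate on input P=1, Q=0, R=0:
  g6 stuck-at-0: g0=1, g1=1, g2=1, g3=1, g4=0, g5=1, g6=0 [stuck-at-0], g7=0 → Y1=0, Y2=0 — matches
  g2 stuck-at-1: g0=1, g1=1, g2=1 [stuck-at-1], g3=1, g4=0, g5=1, g6=1, g7=1 → Y1=0, Y2=1 — eliminated
  g2 inverted output: g0=1, g1=1, g2=0 [inverted output], g3=0, g4=1, g5=1, g6=1, g7=1 → Y1=1, Y2=1 — eliminated
Only g6 stuck-at-0 reproduces the observed Y1=0, Y2=0.

g6 stuck-at-0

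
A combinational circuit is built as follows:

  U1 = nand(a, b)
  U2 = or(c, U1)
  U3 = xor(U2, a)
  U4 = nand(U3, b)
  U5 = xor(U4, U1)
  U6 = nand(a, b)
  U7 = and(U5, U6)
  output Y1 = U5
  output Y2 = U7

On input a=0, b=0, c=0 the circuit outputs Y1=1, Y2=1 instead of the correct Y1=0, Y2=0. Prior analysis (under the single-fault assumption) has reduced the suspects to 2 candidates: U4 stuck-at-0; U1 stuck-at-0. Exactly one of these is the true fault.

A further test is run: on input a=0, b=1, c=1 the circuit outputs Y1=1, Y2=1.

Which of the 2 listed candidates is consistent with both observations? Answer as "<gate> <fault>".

Evaluate each candidate on input a=0, b=1, c=1:
  U4 stuck-at-0: U1=1, U2=1, U3=1, U4=0 [stuck-at-0], U5=1, U6=1, U7=1 → Y1=1, Y2=1 — matches
  U1 stuck-at-0: U1=0 [stuck-at-0], U2=1, U3=1, U4=0, U5=0, U6=1, U7=0 → Y1=0, Y2=0 — eliminated
Only U4 stuck-at-0 reproduces the observed Y1=1, Y2=1.

U4 stuck-at-0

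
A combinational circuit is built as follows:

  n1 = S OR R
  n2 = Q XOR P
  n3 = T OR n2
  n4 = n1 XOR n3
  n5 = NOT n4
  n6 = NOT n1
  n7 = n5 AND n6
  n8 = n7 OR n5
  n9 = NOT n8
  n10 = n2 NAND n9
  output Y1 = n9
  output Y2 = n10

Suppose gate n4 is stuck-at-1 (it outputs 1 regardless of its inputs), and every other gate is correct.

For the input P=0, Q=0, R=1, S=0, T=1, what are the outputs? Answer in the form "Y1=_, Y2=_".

Propagate with n4 forced: n1=1, n2=0, n3=1, n4=1 [stuck-at-1], n5=0, n6=0, n7=0, n8=0, n9=1, n10=1.
So the outputs are Y1=1, Y2=1. (Without the fault they would be Y1=0, Y2=1.)

Y1=1, Y2=1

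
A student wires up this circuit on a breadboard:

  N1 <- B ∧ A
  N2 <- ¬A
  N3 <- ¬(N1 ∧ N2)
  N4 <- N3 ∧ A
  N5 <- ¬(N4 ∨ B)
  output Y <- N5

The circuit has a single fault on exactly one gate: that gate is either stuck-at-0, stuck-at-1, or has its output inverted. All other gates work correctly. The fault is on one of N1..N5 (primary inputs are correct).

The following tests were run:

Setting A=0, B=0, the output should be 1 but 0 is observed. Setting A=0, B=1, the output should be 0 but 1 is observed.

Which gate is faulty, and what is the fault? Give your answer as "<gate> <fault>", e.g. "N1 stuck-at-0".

N5 inverted output

Fault-free values for test 1 (A=0, B=0): N1=0, N2=1, N3=1, N4=0, N5=1, giving Y=1. Observed 0.
Test 1: faults giving observed 0 are {N4 stuck-at-1, N4 inverted output, N5 stuck-at-0, N5 inverted output}.
Test 2 (A=0, B=1): fault-free N1=0, N2=1, N3=1, N4=0, N5=0 → 0; observed 1. Eliminates N4 stuck-at-1, N4 inverted output, N5 stuck-at-0.
Only N5 inverted output is consistent with every test.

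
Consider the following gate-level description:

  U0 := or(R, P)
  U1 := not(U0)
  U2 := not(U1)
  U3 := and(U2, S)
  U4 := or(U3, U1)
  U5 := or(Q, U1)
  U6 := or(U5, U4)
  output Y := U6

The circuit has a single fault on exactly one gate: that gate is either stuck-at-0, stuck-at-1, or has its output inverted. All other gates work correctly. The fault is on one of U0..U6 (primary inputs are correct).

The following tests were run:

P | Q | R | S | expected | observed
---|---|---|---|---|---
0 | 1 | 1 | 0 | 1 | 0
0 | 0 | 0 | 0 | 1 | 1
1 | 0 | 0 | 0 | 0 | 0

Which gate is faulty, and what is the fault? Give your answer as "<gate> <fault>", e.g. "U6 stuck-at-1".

Fault-free values for test 1 (P=0, Q=1, R=1, S=0): U0=1, U1=0, U2=1, U3=0, U4=0, U5=1, U6=1, giving Y=1. Observed 0.
Test 1: faults giving observed 0 are {U5 stuck-at-0, U5 inverted output, U6 stuck-at-0, U6 inverted output}.
Test 2 (P=0, Q=0, R=0, S=0): fault-free U0=0, U1=1, U2=0, U3=0, U4=1, U5=1, U6=1 → 1; observed 1. Eliminates U6 stuck-at-0, U6 inverted output.
Test 3 (P=1, Q=0, R=0, S=0): fault-free U0=1, U1=0, U2=1, U3=0, U4=0, U5=0, U6=0 → 0; observed 0. Eliminates U5 inverted output.
Only U5 stuck-at-0 is consistent with every test.

U5 stuck-at-0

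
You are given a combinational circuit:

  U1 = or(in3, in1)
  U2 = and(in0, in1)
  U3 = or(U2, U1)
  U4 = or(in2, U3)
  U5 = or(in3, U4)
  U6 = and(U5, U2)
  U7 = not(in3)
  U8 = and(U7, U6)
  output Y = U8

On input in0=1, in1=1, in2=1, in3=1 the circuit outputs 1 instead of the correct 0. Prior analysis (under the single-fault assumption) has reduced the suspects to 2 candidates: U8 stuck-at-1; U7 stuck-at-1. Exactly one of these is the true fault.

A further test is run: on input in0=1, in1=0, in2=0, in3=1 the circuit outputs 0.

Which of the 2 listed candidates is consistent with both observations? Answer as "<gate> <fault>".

U7 stuck-at-1

Evaluate each candidate on input in0=1, in1=0, in2=0, in3=1:
  U8 stuck-at-1: U1=1, U2=0, U3=1, U4=1, U5=1, U6=0, U7=0, U8=1 [stuck-at-1] → 1 — eliminated
  U7 stuck-at-1: U1=1, U2=0, U3=1, U4=1, U5=1, U6=0, U7=1 [stuck-at-1], U8=0 → 0 — matches
Only U7 stuck-at-1 reproduces the observed 0.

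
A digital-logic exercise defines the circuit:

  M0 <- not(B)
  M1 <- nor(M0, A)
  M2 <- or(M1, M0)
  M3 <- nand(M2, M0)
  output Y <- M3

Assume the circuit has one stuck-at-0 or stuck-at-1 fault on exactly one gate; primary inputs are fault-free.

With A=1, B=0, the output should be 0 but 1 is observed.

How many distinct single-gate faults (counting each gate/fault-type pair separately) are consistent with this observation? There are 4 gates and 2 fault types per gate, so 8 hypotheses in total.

3

Fault-free: M0=1, M1=0, M2=1, M3=0 → 0. Observed 1.
  M0 stuck-at-0: output 1 ✓
  M0 stuck-at-1: output 0 ✗
  M1 stuck-at-0: output 0 ✗
  M1 stuck-at-1: output 0 ✗
  M2 stuck-at-0: output 1 ✓
  M2 stuck-at-1: output 0 ✗
  M3 stuck-at-0: output 0 ✗
  M3 stuck-at-1: output 1 ✓
Consistent faults: {M0 stuck-at-0, M2 stuck-at-0, M3 stuck-at-1} — 3 in all.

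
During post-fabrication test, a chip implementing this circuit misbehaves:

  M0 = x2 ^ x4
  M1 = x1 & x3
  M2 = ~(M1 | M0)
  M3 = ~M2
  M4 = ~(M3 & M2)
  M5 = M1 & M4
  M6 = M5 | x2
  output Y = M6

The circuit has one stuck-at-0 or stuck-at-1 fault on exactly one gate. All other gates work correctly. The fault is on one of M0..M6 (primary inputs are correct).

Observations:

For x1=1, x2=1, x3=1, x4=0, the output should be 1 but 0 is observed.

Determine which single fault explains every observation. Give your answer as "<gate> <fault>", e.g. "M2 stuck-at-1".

M6 stuck-at-0

Fault-free values for test 1 (x1=1, x2=1, x3=1, x4=0): M0=1, M1=1, M2=0, M3=1, M4=1, M5=1, M6=1, giving Y=1. Observed 0.
Test 1: faults giving observed 0 are {M6 stuck-at-0}.
Only M6 stuck-at-0 is consistent with every test.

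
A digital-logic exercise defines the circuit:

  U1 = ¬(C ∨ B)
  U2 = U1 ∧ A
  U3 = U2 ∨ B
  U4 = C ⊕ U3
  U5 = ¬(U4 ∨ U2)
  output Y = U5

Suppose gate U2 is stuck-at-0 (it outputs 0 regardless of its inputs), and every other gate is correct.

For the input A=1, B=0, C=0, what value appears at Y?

Propagate with U2 forced: U1=1, U2=0 [stuck-at-0], U3=0, U4=0, U5=1.
So Y = 1. (Without the fault it would be 0.)

1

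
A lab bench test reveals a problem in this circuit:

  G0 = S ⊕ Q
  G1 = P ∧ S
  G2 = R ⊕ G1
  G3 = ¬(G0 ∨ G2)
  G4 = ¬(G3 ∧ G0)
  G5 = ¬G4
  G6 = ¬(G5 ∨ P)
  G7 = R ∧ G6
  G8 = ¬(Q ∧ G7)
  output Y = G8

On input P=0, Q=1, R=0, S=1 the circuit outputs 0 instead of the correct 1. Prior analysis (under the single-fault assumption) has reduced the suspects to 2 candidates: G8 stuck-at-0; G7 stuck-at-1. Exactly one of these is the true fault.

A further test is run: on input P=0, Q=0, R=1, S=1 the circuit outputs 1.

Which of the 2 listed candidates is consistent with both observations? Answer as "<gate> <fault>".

G7 stuck-at-1

Evaluate each candidate on input P=0, Q=0, R=1, S=1:
  G8 stuck-at-0: G0=1, G1=0, G2=1, G3=0, G4=1, G5=0, G6=1, G7=1, G8=0 [stuck-at-0] → 0 — eliminated
  G7 stuck-at-1: G0=1, G1=0, G2=1, G3=0, G4=1, G5=0, G6=1, G7=1 [stuck-at-1], G8=1 → 1 — matches
Only G7 stuck-at-1 reproduces the observed 1.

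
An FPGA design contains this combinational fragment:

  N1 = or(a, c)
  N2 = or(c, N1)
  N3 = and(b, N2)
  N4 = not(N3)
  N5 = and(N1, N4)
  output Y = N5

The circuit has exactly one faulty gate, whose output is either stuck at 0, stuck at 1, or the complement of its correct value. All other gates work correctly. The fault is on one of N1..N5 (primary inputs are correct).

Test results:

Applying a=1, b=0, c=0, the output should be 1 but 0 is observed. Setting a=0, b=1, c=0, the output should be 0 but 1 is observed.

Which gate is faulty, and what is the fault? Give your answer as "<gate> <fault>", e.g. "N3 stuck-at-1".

Fault-free values for test 1 (a=1, b=0, c=0): N1=1, N2=1, N3=0, N4=1, N5=1, giving Y=1. Observed 0.
Test 1: faults giving observed 0 are {N1 stuck-at-0, N1 inverted output, N3 stuck-at-1, N3 inverted output, N4 stuck-at-0, N4 inverted output, N5 stuck-at-0, N5 inverted output}.
Test 2 (a=0, b=1, c=0): fault-free N1=0, N2=0, N3=0, N4=1, N5=0 → 0; observed 1. Eliminates N1 stuck-at-0, N1 inverted output, N3 stuck-at-1, N3 inverted output, N4 stuck-at-0, N4 inverted output, N5 stuck-at-0.
Only N5 inverted output is consistent with every test.

N5 inverted output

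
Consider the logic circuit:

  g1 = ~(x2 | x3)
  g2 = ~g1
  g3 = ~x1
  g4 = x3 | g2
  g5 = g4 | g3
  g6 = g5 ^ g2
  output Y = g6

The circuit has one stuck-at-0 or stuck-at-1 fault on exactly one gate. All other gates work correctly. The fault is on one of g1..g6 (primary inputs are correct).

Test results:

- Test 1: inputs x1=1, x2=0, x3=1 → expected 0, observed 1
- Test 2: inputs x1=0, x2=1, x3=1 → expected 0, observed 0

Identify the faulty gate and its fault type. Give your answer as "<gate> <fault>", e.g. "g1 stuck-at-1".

g4 stuck-at-0

Fault-free values for test 1 (x1=1, x2=0, x3=1): g1=0, g2=1, g3=0, g4=1, g5=1, g6=0, giving Y=0. Observed 1.
Test 1: faults giving observed 1 are {g1 stuck-at-1, g2 stuck-at-0, g4 stuck-at-0, g5 stuck-at-0, g6 stuck-at-1}.
Test 2 (x1=0, x2=1, x3=1): fault-free g1=0, g2=1, g3=1, g4=1, g5=1, g6=0 → 0; observed 0. Eliminates g1 stuck-at-1, g2 stuck-at-0, g5 stuck-at-0, g6 stuck-at-1.
Only g4 stuck-at-0 is consistent with every test.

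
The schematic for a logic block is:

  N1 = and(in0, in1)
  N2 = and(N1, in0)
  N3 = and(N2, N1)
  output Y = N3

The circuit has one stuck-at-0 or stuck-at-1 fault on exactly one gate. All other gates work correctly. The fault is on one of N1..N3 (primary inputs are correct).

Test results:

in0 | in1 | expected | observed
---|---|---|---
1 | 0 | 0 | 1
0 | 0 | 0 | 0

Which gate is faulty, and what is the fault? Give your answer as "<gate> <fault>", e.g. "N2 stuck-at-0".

N1 stuck-at-1

Fault-free values for test 1 (in0=1, in1=0): N1=0, N2=0, N3=0, giving Y=0. Observed 1.
Test 1: faults giving observed 1 are {N1 stuck-at-1, N3 stuck-at-1}.
Test 2 (in0=0, in1=0): fault-free N1=0, N2=0, N3=0 → 0; observed 0. Eliminates N3 stuck-at-1.
Only N1 stuck-at-1 is consistent with every test.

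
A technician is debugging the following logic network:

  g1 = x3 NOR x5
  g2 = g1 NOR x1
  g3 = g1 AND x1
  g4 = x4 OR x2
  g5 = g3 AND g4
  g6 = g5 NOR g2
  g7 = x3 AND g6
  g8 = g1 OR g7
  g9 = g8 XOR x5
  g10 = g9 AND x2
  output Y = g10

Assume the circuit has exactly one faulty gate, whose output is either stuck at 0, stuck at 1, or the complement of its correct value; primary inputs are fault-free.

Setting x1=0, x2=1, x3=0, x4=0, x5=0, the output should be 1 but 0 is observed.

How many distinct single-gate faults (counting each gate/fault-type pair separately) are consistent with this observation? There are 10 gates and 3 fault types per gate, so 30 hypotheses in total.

Fault-free: g1=1, g2=0, g3=0, g4=1, g5=0, g6=1, g7=0, g8=1, g9=1, g10=1 → 1. Observed 0.
  g1: stuck-at-0, inverted output ✓; others ✗
  g2: none of the 3 fault types match ✗
  g3: none of the 3 fault types match ✗
  g4: none of the 3 fault types match ✗
  g5: none of the 3 fault types match ✗
  g6: none of the 3 fault types match ✗
  g7: none of the 3 fault types match ✗
  g8: stuck-at-0, inverted output ✓; others ✗
  g9: stuck-at-0, inverted output ✓; others ✗
  g10: stuck-at-0, inverted output ✓; others ✗
Consistent faults: {g1 stuck-at-0, g1 inverted output, g8 stuck-at-0, g8 inverted output, g9 stuck-at-0, g9 inverted output, g10 stuck-at-0, g10 inverted output} — 8 in all.

8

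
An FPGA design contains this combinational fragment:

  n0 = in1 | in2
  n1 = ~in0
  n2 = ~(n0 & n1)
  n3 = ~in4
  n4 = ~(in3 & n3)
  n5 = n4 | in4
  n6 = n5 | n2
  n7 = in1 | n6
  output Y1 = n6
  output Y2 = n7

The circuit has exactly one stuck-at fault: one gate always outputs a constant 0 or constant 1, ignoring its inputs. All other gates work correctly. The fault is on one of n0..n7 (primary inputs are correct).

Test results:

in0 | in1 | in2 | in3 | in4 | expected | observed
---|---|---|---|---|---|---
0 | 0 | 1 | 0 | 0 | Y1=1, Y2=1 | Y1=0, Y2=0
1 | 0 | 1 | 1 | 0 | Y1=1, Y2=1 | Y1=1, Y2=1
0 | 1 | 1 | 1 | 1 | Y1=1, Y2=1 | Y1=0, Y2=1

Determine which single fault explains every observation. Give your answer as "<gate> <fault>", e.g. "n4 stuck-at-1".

Fault-free values for test 1 (in0=0, in1=0, in2=1, in3=0, in4=0): n0=1, n1=1, n2=0, n3=1, n4=1, n5=1, n6=1, n7=1, giving Y1=1, Y2=1. Observed Y1=0, Y2=0.
Test 1: faults giving observed Y1=0, Y2=0 are {n4 stuck-at-0, n5 stuck-at-0, n6 stuck-at-0}.
Test 2 (in0=1, in1=0, in2=1, in3=1, in4=0): fault-free n0=1, n1=0, n2=1, n3=1, n4=0, n5=0, n6=1, n7=1 → Y1=1, Y2=1; observed Y1=1, Y2=1. Eliminates n6 stuck-at-0.
Test 3 (in0=0, in1=1, in2=1, in3=1, in4=1): fault-free n0=1, n1=1, n2=0, n3=0, n4=1, n5=1, n6=1, n7=1 → Y1=1, Y2=1; observed Y1=0, Y2=1. Eliminates n4 stuck-at-0.
Only n5 stuck-at-0 is consistent with every test.

n5 stuck-at-0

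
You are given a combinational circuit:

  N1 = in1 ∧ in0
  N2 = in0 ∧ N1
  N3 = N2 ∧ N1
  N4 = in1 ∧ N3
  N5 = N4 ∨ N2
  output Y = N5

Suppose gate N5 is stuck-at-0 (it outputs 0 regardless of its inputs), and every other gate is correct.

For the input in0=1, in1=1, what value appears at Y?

Propagate with N5 forced: N1=1, N2=1, N3=1, N4=1, N5=0 [stuck-at-0].
So Y = 0. (Without the fault it would be 1.)

0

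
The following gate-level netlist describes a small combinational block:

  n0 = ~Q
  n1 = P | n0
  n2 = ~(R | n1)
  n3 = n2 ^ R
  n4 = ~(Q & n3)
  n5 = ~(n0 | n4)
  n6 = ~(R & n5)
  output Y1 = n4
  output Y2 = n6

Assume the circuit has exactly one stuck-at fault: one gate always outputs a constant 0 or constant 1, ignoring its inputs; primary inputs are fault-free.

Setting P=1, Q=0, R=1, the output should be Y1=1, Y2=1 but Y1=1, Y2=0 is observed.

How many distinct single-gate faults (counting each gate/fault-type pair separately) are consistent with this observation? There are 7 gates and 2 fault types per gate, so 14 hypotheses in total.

Fault-free: n0=1, n1=1, n2=0, n3=1, n4=1, n5=0, n6=1 → Y1=1, Y2=1. Observed Y1=1, Y2=0.
  n0 stuck-at-0: output Y1=1, Y2=1 ✗
  n0 stuck-at-1: output Y1=1, Y2=1 ✗
  n1 stuck-at-0: output Y1=1, Y2=1 ✗
  n1 stuck-at-1: output Y1=1, Y2=1 ✗
  n2 stuck-at-0: output Y1=1, Y2=1 ✗
  n2 stuck-at-1: output Y1=1, Y2=1 ✗
  n3 stuck-at-0: output Y1=1, Y2=1 ✗
  n3 stuck-at-1: output Y1=1, Y2=1 ✗
  n4 stuck-at-0: output Y1=0, Y2=1 ✗
  n4 stuck-at-1: output Y1=1, Y2=1 ✗
  n5 stuck-at-0: output Y1=1, Y2=1 ✗
  n5 stuck-at-1: output Y1=1, Y2=0 ✓
  n6 stuck-at-0: output Y1=1, Y2=0 ✓
  n6 stuck-at-1: output Y1=1, Y2=1 ✗
Consistent faults: {n5 stuck-at-1, n6 stuck-at-0} — 2 in all.

2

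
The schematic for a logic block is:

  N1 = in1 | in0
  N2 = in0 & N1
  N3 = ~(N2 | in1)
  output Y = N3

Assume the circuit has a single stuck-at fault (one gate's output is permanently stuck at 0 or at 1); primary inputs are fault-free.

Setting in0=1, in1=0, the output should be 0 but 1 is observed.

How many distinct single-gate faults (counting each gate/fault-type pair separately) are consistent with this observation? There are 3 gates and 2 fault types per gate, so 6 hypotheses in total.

Fault-free: N1=1, N2=1, N3=0 → 0. Observed 1.
  N1 stuck-at-0: output 1 ✓
  N1 stuck-at-1: output 0 ✗
  N2 stuck-at-0: output 1 ✓
  N2 stuck-at-1: output 0 ✗
  N3 stuck-at-0: output 0 ✗
  N3 stuck-at-1: output 1 ✓
Consistent faults: {N1 stuck-at-0, N2 stuck-at-0, N3 stuck-at-1} — 3 in all.

3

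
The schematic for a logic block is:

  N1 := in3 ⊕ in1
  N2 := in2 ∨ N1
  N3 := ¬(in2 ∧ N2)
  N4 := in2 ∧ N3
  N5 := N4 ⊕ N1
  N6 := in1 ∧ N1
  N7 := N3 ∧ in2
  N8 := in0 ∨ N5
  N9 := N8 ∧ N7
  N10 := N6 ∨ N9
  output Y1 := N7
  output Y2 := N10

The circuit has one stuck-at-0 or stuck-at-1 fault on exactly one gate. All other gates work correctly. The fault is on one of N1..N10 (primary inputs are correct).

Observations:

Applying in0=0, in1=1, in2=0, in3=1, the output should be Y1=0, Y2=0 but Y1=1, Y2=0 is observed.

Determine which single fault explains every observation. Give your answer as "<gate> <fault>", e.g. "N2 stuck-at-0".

N7 stuck-at-1

Fault-free values for test 1 (in0=0, in1=1, in2=0, in3=1): N1=0, N2=0, N3=1, N4=0, N5=0, N6=0, N7=0, N8=0, N9=0, N10=0, giving Y1=0, Y2=0. Observed Y1=1, Y2=0.
Test 1: faults giving observed Y1=1, Y2=0 are {N7 stuck-at-1}.
Only N7 stuck-at-1 is consistent with every test.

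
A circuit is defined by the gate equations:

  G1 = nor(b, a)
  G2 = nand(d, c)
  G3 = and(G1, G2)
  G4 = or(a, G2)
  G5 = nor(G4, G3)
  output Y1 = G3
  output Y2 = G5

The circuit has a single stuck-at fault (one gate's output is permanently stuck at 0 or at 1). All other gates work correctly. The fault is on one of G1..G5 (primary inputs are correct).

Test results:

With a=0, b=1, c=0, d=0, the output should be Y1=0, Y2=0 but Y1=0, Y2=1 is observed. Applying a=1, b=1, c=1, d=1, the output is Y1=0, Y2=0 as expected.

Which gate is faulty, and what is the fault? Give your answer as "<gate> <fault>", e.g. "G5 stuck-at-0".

G2 stuck-at-0

Fault-free values for test 1 (a=0, b=1, c=0, d=0): G1=0, G2=1, G3=0, G4=1, G5=0, giving Y1=0, Y2=0. Observed Y1=0, Y2=1.
Test 1: faults giving observed Y1=0, Y2=1 are {G2 stuck-at-0, G4 stuck-at-0, G5 stuck-at-1}.
Test 2 (a=1, b=1, c=1, d=1): fault-free G1=0, G2=0, G3=0, G4=1, G5=0 → Y1=0, Y2=0; observed Y1=0, Y2=0. Eliminates G4 stuck-at-0, G5 stuck-at-1.
Only G2 stuck-at-0 is consistent with every test.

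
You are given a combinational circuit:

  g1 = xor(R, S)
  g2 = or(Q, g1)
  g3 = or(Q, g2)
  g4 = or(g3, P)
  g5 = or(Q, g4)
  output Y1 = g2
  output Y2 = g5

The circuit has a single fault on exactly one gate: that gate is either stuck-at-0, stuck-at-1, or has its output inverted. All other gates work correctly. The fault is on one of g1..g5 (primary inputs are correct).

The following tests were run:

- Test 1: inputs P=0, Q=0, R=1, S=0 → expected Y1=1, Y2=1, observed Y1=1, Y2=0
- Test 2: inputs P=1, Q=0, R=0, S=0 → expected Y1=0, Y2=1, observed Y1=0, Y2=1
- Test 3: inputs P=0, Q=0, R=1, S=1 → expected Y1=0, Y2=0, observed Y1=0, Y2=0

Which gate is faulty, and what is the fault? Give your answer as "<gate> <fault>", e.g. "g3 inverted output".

Fault-free values for test 1 (P=0, Q=0, R=1, S=0): g1=1, g2=1, g3=1, g4=1, g5=1, giving Y1=1, Y2=1. Observed Y1=1, Y2=0.
Test 1: faults giving observed Y1=1, Y2=0 are {g3 stuck-at-0, g3 inverted output, g4 stuck-at-0, g4 inverted output, g5 stuck-at-0, g5 inverted output}.
Test 2 (P=1, Q=0, R=0, S=0): fault-free g1=0, g2=0, g3=0, g4=1, g5=1 → Y1=0, Y2=1; observed Y1=0, Y2=1. Eliminates g4 stuck-at-0, g4 inverted output, g5 stuck-at-0, g5 inverted output.
Test 3 (P=0, Q=0, R=1, S=1): fault-free g1=0, g2=0, g3=0, g4=0, g5=0 → Y1=0, Y2=0; observed Y1=0, Y2=0. Eliminates g3 inverted output.
Only g3 stuck-at-0 is consistent with every test.

g3 stuck-at-0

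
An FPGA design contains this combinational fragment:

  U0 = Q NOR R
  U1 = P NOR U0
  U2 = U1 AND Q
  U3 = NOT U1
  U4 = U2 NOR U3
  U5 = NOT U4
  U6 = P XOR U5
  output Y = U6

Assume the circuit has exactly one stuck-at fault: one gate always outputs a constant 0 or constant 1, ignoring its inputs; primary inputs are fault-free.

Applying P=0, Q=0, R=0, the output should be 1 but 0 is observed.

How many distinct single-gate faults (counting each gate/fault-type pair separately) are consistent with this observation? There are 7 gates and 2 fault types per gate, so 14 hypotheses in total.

6

Fault-free: U0=1, U1=0, U2=0, U3=1, U4=0, U5=1, U6=1 → 1. Observed 0.
  U0 stuck-at-0: output 0 ✓
  U0 stuck-at-1: output 1 ✗
  U1 stuck-at-0: output 1 ✗
  U1 stuck-at-1: output 0 ✓
  U2 stuck-at-0: output 1 ✗
  U2 stuck-at-1: output 1 ✗
  U3 stuck-at-0: output 0 ✓
  U3 stuck-at-1: output 1 ✗
  U4 stuck-at-0: output 1 ✗
  U4 stuck-at-1: output 0 ✓
  U5 stuck-at-0: output 0 ✓
  U5 stuck-at-1: output 1 ✗
  U6 stuck-at-0: output 0 ✓
  U6 stuck-at-1: output 1 ✗
Consistent faults: {U0 stuck-at-0, U1 stuck-at-1, U3 stuck-at-0, U4 stuck-at-1, U5 stuck-at-0, U6 stuck-at-0} — 6 in all.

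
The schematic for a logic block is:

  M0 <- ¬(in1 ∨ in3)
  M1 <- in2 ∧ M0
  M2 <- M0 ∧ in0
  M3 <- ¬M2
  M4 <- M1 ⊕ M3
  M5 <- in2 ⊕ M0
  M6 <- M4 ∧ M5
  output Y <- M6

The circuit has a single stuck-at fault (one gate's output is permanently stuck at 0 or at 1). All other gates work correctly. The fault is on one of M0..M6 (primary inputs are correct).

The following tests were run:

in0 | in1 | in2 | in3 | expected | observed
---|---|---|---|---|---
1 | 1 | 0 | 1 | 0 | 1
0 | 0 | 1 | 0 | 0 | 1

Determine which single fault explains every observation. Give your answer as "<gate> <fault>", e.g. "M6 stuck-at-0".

Fault-free values for test 1 (in0=1, in1=1, in2=0, in3=1): M0=0, M1=0, M2=0, M3=1, M4=1, M5=0, M6=0, giving Y=0. Observed 1.
Test 1: faults giving observed 1 are {M5 stuck-at-1, M6 stuck-at-1}.
Test 2 (in0=0, in1=0, in2=1, in3=0): fault-free M0=1, M1=1, M2=0, M3=1, M4=0, M5=0, M6=0 → 0; observed 1. Eliminates M5 stuck-at-1.
Only M6 stuck-at-1 is consistent with every test.

M6 stuck-at-1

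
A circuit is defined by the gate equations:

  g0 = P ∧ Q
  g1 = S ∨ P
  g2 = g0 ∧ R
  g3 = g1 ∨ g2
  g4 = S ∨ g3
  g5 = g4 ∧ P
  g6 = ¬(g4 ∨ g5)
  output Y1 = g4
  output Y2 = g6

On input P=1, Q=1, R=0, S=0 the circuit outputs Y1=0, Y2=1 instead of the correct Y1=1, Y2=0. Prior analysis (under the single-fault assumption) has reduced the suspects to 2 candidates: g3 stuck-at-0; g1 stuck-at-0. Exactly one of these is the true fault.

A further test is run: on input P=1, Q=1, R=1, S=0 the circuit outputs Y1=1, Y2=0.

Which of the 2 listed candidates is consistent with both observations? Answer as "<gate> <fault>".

Evaluate each candidate on input P=1, Q=1, R=1, S=0:
  g3 stuck-at-0: g0=1, g1=1, g2=1, g3=0 [stuck-at-0], g4=0, g5=0, g6=1 → Y1=0, Y2=1 — eliminated
  g1 stuck-at-0: g0=1, g1=0 [stuck-at-0], g2=1, g3=1, g4=1, g5=1, g6=0 → Y1=1, Y2=0 — matches
Only g1 stuck-at-0 reproduces the observed Y1=1, Y2=0.

g1 stuck-at-0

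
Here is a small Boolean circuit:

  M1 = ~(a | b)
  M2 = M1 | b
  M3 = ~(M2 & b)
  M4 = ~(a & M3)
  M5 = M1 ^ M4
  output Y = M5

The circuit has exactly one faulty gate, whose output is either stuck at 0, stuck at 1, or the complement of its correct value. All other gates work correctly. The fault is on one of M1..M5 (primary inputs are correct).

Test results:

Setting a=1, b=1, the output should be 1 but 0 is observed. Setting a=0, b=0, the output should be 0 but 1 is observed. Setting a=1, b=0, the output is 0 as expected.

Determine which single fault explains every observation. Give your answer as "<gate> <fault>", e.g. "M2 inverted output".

Fault-free values for test 1 (a=1, b=1): M1=0, M2=1, M3=0, M4=1, M5=1, giving Y=1. Observed 0.
Test 1: faults giving observed 0 are {M1 stuck-at-1, M1 inverted output, M2 stuck-at-0, M2 inverted output, M3 stuck-at-1, M3 inverted output, M4 stuck-at-0, M4 inverted output, M5 stuck-at-0, M5 inverted output}.
Test 2 (a=0, b=0): fault-free M1=1, M2=1, M3=1, M4=1, M5=0 → 0; observed 1. Eliminates M1 stuck-at-1, M2 stuck-at-0, M2 inverted output, M3 stuck-at-1, M3 inverted output, M5 stuck-at-0.
Test 3 (a=1, b=0): fault-free M1=0, M2=0, M3=1, M4=0, M5=0 → 0; observed 0. Eliminates M1 inverted output, M4 inverted output, M5 inverted output.
Only M4 stuck-at-0 is consistent with every test.

M4 stuck-at-0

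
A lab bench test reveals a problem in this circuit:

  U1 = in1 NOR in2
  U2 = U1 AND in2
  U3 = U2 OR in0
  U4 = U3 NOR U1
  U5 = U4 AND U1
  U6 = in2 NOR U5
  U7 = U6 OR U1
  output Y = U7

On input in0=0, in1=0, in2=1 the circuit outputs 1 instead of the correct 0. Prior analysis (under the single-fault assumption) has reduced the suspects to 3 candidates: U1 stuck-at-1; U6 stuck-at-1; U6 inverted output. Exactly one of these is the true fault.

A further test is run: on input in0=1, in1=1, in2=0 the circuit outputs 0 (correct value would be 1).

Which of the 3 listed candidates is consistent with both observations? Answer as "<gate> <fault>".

U6 inverted output

Evaluate each candidate on input in0=1, in1=1, in2=0:
  U1 stuck-at-1: U1=1 [stuck-at-1], U2=0, U3=1, U4=0, U5=0, U6=1, U7=1 → 1 — eliminated
  U6 stuck-at-1: U1=0, U2=0, U3=1, U4=0, U5=0, U6=1 [stuck-at-1], U7=1 → 1 — eliminated
  U6 inverted output: U1=0, U2=0, U3=1, U4=0, U5=0, U6=0 [inverted output], U7=0 → 0 — matches
Only U6 inverted output reproduces the observed 0.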